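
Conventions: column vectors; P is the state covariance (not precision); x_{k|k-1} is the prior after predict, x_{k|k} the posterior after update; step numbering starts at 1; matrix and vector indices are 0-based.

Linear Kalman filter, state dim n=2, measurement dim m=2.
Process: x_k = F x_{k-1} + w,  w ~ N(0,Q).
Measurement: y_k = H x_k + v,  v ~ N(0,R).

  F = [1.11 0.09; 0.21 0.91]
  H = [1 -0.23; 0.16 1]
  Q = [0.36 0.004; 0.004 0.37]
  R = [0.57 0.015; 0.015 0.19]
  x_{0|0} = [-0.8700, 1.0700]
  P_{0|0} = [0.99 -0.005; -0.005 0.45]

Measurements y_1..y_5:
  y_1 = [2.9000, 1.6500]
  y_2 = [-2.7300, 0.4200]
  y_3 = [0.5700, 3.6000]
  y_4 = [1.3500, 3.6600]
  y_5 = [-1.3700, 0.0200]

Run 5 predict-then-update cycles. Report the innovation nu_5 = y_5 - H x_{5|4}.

innov = [-2.8255, -3.5718]

step 1: x^-=[-0.8694, 0.7910]  P^-=[1.5824 0.2665; 0.2665 0.7844]  S=[2.0713 0.3445; 0.3445 1.1002]  K=[0.6918 0.2557; -0.0880 0.7793]  nu=[3.9513, 0.9981]  x^+=[2.1196, 1.2209]  P^+=[0.3971 -0.0046; -0.0046 0.1475]
step 2: x^-=[2.4626, 1.5562]  P^-=[0.8496 0.1039; 0.1039 0.5079]  S=[1.3986 0.1342; 0.1342 0.7529]  K=[0.5695 0.2171; -0.0774 0.7105]  nu=[-4.8347, -1.5302]  x^+=[-0.6230, 0.8432]  P^+=[0.3273 -0.0026; -0.0026 0.1342]
step 3: x^-=[-0.6156, 0.6365]  P^-=[0.7638 0.0886; 0.0886 0.4946]  S=[1.3192 0.1088; 0.1088 0.7325]  K=[0.5465 0.2066; -0.0773 0.7061]  nu=[1.3320, 3.0620]  x^+=[0.7451, 2.6955]  P^+=[0.3140 -0.0028; -0.0028 0.1334]
step 4: x^-=[1.0696, 2.6093]  P^-=[0.7474 0.0853; 0.0853 0.4933]  S=[1.3042 0.1032; 0.1032 0.7297]  K=[0.5418 0.2041; -0.0775 0.7057]  nu=[0.8805, 0.8795]  x^+=[1.7262, 3.1618]  P^+=[0.3112 -0.0029; -0.0029 0.1334]
step 5: x^-=[2.2006, 3.2397]  P^-=[0.7440 0.0845; 0.0845 0.4931]  S=[1.3012 0.1020; 0.1020 0.7291]  K=[0.5409 0.2035; -0.0775 0.7056]  nu=[-2.8255, -3.5718]  x^+=[-0.0543, 0.9385]  P^+=[0.3107 -0.0029; -0.0029 0.1334]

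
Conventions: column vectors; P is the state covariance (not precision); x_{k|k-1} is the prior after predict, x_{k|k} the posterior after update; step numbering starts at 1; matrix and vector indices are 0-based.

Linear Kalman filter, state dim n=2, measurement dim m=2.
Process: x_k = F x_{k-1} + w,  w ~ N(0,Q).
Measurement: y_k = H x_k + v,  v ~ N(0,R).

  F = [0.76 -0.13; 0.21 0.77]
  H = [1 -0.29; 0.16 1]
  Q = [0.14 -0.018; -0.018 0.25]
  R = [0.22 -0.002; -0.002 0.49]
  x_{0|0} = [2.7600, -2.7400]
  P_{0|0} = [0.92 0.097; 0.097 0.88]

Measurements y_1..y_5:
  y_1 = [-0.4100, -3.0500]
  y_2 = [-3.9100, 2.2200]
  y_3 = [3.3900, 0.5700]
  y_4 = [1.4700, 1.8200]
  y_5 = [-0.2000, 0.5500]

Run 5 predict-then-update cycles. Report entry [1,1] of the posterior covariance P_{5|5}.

step 1: x^-=[2.4538, -1.5302]  P^-=[0.6671 0.0949; 0.0949 0.8437]  S=[0.9030 -0.0495; -0.0495 1.3811]  K=[0.7177 0.1717; -0.1321 0.6171]  nu=[-3.3076, -1.9124]  x^+=[-0.2483, -2.2735]  P^+=[0.1735 0.0549; 0.0549 0.2939]
step 2: x^-=[0.1069, -1.8027]  P^-=[0.2343 0.0109; 0.0109 0.4496]  S=[0.4858 -0.0845; -0.0845 0.9491]  K=[0.4923 0.0948; -0.1658 0.4608]  nu=[-4.5397, 4.0056]  x^+=[-1.7482, 0.7958]  P^+=[0.1159 0.0269; 0.0269 0.2218]
step 3: x^-=[-1.4321, 0.2457]  P^-=[0.2054 -0.0067; -0.0067 0.3953]  S=[0.4625 -0.0902; -0.0902 0.8885]  K=[0.4632 0.0765; -0.1794 0.4256]  nu=[4.8933, 0.5535]  x^+=[0.8767, -0.3965]  P^+=[0.1074 0.0194; 0.0194 0.2058]
step 4: x^-=[0.7178, -0.1212]  P^-=[0.2017 -0.0107; -0.0107 0.3830]  S=[0.4601 -0.0910; -0.0910 0.8748]  K=[0.4594 0.0725; -0.1822 0.4170]  nu=[0.7170, 1.8264]  x^+=[1.1796, 0.5097]  P^+=[0.1060 0.0176; 0.0176 0.2019]
step 5: x^-=[0.8302, 0.6402]  P^-=[0.2012 -0.0114; -0.0114 0.3801]  S=[0.4598 -0.0909; -0.0909 0.8715]  K=[0.4589 0.0717; -0.1825 0.4149]  nu=[-0.8446, -0.2230]  x^+=[0.4266, 0.7018]  P^+=[0.1058 0.0173; 0.0173 0.2009]

P_post[1,1] = 0.2009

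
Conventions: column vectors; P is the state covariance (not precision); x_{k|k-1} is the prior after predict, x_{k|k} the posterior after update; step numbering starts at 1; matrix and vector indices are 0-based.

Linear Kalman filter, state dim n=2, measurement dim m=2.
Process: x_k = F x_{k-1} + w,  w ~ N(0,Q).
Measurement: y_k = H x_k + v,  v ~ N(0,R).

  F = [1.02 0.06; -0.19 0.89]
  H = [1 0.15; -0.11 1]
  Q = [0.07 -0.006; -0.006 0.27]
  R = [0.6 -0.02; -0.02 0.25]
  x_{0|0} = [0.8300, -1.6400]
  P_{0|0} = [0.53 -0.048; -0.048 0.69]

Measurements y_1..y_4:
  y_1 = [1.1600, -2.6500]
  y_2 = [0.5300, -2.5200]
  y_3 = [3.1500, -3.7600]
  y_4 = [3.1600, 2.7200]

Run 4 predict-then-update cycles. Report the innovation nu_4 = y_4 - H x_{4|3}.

innov = [1.8724, 5.9719]

step 1: x^-=[0.7482, -1.6173]  P^-=[0.6180 -0.1149; -0.1149 0.8519]  S=[1.2027 -0.0732; -0.0732 1.1347]  K=[0.4916 -0.1295; 0.0573 0.7656]  nu=[0.6544, -0.9504]  x^+=[1.1930, -2.3075]  P^+=[0.2990 -0.0093; -0.0093 0.1892]
step 2: x^-=[1.0784, -2.2803]  P^-=[0.3806 -0.0622; -0.0622 0.4338]  S=[0.9717 -0.0579; -0.0579 0.7021]  K=[0.3751 -0.1172; 0.0406 0.6310]  nu=[-0.2063, -0.1211]  x^+=[1.0152, -2.3651]  P^+=[0.2291 -0.0116; -0.0116 0.1557]
step 3: x^-=[0.8936, -2.2978]  P^-=[0.3075 -0.0525; -0.0525 0.4055]  S=[0.9009 -0.0446; -0.0446 0.6708]  K=[0.3273 -0.1069; 0.0398 0.6158]  nu=[2.6011, -1.3639]  x^+=[1.8908, -3.0343]  P^+=[0.2002 -0.0113; -0.0113 0.1519]
step 4: x^-=[1.7466, -3.0598]  P^-=[0.2775 -0.0468; -0.0468 0.4014]  S=[0.8725 -0.0363; -0.0363 0.6650]  K=[0.3058 -0.0995; 0.0409 0.6135]  nu=[1.8724, 5.9719]  x^+=[1.7248, 0.6807]  P^+=[0.1871 -0.0104; -0.0104 0.1514]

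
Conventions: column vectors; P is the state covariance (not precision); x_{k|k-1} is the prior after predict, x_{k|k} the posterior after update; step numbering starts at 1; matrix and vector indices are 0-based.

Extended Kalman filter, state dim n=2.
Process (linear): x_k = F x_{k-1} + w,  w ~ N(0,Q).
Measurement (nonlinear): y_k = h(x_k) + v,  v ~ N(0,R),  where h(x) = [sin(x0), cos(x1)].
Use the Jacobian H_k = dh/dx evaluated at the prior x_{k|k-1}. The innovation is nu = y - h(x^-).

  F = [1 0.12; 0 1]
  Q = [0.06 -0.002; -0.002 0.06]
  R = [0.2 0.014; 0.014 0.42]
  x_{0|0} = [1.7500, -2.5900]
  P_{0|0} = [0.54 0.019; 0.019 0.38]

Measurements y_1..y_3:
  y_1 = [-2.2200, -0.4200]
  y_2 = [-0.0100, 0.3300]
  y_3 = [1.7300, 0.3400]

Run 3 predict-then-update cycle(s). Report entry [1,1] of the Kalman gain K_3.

K[1,1] = 0.4371

step 1: x^-=[1.4392, -2.5900]  P^-=[0.6100 0.0626; 0.0626 0.4400]  H_jac=[0.1312 0.0000; 0.0000 0.5240]  S=[0.2105 0.0183; 0.0183 0.5408]  K=[0.3761 0.0479; 0.0020 0.4263]  nu=[-3.2114, 0.4317]  x^+=[0.2521, -2.4123]  P^+=[0.5784 0.0485; 0.0485 0.3417]
step 2: x^-=[-0.0374, -2.4123]  P^-=[0.6549 0.0875; 0.0875 0.4017]  H_jac=[0.9993 0.0000; 0.0000 0.6664]  S=[0.8540 0.0722; 0.0722 0.5984]  K=[0.7659 0.0049; 0.0652 0.4395]  nu=[0.0273, 1.0756]  x^+=[-0.0111, -1.9378]  P^+=[0.1534 0.0192; 0.0192 0.2784]
step 3: x^-=[-0.2436, -1.9378]  P^-=[0.2220 0.0506; 0.0506 0.3384]  H_jac=[0.9705 0.0000; 0.0000 0.9334]  S=[0.4091 0.0598; 0.0598 0.7148]  K=[0.5234 0.0223; 0.0561 0.4371]  nu=[1.9712, 0.6988]  x^+=[0.8036, -1.5217]  P^+=[0.1082 0.0179; 0.0179 0.1975]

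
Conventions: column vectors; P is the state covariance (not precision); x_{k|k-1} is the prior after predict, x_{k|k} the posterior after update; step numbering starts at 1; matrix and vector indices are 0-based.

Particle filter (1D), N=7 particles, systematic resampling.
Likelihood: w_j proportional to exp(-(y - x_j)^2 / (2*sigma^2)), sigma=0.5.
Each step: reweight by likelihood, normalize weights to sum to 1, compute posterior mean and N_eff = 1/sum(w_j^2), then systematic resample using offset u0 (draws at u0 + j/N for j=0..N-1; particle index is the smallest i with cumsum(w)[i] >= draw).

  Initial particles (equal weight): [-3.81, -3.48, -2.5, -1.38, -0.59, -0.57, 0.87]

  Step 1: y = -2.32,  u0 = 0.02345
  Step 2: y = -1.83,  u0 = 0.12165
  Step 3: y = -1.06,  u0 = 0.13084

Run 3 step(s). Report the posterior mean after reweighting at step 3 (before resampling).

step 1: w=[0.0099, 0.0569, 0.7861, 0.1433, 0.0021, 0.0018, 0.0000]  mean=-2.4007  Neff=1.5583  idx=[1, 2, 2, 2, 2, 2, 3]
step 2: w=[0.0016, 0.1504, 0.1504, 0.1504, 0.1504, 0.1504, 0.2462]  mean=-2.2258  Neff=5.7541  idx=[1, 2, 3, 4, 5, 6, 6]
step 3: w=[0.0093, 0.0093, 0.0093, 0.0093, 0.0093, 0.4769, 0.4769]  mean=-1.4318  Neff=2.1967  idx=[5, 5, 5, 6, 6, 6, 6]

post_mean = -1.4318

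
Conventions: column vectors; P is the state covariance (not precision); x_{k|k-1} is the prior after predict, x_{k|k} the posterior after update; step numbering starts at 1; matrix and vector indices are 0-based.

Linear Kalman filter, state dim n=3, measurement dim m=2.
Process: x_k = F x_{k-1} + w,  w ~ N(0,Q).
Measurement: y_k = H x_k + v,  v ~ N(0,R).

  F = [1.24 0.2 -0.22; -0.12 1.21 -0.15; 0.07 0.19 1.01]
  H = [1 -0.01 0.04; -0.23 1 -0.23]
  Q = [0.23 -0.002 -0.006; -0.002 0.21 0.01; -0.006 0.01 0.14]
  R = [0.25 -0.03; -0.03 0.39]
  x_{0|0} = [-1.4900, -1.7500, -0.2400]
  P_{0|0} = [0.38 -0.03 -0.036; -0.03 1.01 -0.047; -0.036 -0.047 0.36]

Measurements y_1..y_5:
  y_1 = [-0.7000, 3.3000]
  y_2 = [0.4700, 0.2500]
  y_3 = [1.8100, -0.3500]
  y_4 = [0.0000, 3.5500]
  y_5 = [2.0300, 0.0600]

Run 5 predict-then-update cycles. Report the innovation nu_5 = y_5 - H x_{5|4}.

innov = [0.7935, -2.2393]

step 1: x^-=[-2.1448, -1.9027, -0.6792]  P^-=[0.8810 0.1731 -0.0742; 0.1731 1.7268 0.1313; -0.0742 0.1313 0.5216]  S=[1.1225 -0.0579; -0.0579 2.0431]  K=[0.7815 0.0160; 0.1856 0.8162; -0.0480 0.0125]  nu=[1.4529, 4.5532]  x^+=[-0.9363, 2.0831, -0.6920]  P^+=[0.1964 0.0206 -0.0319; 0.0206 0.3447 0.1183; -0.0319 0.1183 0.5187]
step 2: x^-=[-0.5921, 2.7367, -0.3687]  P^-=[0.5881 0.0698 -0.1065; 0.0698 0.6791 0.1557; -0.1065 0.1557 0.7239]  S=[0.8293 -0.0766; -0.0766 1.0235]  K=[0.7044 0.0128; 0.1412 0.6234; -0.0948 0.0062]  nu=[1.1042, -2.7077]  x^+=[0.1511, 1.2046, -0.4903]  P^+=[0.1779 0.0130 -0.0510; 0.0130 0.2783 0.1583; -0.0510 0.1583 0.7163]
step 3: x^-=[0.5362, 1.5130, -0.2557]  P^-=[0.5696 0.0430 -0.1736; 0.0430 0.5730 0.1604; -0.1736 0.1604 0.9355]  S=[0.8063 -0.0839; -0.0839 0.9307]  K=[0.6985 0.0113; 0.1141 0.5757; -0.1741 -0.0316]  nu=[1.2992, -1.7985]  x^+=[1.4233, 0.6258, -0.4251]  P^+=[0.1774 0.0065 -0.0772; 0.0065 0.2651 0.1847; -0.0772 0.1847 0.9111]
step 4: x^-=[1.9836, 0.6502, -0.2108]  P^-=[0.5866 0.0331 -0.2472; 0.0331 0.5495 0.1624; -0.2472 0.1624 1.1400]  S=[0.8179 -0.0818; -0.0818 0.9147]  K=[0.7061 0.0139; 0.0976 0.5603; -0.2555 -0.0697]  nu=[-1.9686, 3.3075]  x^+=[0.6395, 2.3111, 0.0614]  P^+=[0.1803 0.0020 -0.1031; 0.0020 0.2635 0.2063; -0.1031 0.2063 1.0851]
step 5: x^-=[1.2417, 2.7104, 0.5459]  P^-=[0.6093 0.0290 -0.3154; 0.0290 0.5436 0.1646; -0.3154 0.1646 1.3219]  S=[0.8355 -0.0762; -0.0762 0.9133]  K=[0.7154 0.0175; 0.0866 0.5537; -0.3254 -0.1004]  nu=[0.7935, -2.2393]  x^+=[1.7703, 1.5394, 0.5125]  P^+=[0.1833 -0.0013 -0.1253; -0.0013 0.2647 0.2245; -0.1253 0.2245 1.2292]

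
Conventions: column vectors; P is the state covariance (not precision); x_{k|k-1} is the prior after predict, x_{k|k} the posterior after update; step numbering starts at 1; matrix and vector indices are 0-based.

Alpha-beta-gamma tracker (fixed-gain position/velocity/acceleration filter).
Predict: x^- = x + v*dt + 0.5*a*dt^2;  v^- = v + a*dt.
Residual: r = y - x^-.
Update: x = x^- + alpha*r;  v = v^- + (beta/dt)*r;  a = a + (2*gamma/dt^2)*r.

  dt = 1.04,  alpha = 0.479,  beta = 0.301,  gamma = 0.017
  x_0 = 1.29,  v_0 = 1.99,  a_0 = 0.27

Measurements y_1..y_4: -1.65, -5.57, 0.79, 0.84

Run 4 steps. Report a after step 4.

step 1: x_pred=3.5056  r=-5.1556  x^+=1.0361  v^+=0.7786  a^+=0.1079
step 2: x_pred=1.9042  r=-7.4742  x^+=-1.6759  v^+=-1.2723  a^+=-0.1270
step 3: x_pred=-3.0678  r=3.8578  x^+=-1.2199  v^+=-0.2879  a^+=-0.0057
step 4: x_pred=-1.5224  r=2.3624  x^+=-0.3908  v^+=0.3899  a^+=0.0685

a_post = 0.0685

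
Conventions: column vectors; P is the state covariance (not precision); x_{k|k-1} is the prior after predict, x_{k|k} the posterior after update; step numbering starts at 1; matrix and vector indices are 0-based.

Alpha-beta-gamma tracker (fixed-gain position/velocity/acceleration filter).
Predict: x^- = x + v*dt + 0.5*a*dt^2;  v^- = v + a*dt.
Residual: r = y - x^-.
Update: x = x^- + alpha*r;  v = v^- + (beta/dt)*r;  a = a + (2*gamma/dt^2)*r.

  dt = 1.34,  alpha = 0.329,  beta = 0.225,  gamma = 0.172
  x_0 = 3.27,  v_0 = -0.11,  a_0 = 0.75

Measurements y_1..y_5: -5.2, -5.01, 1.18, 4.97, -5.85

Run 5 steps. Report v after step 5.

v_post = 1.8857

step 1: x_pred=3.7959  r=-8.9960  x^+=0.8363  v^+=-0.6155  a^+=-0.9734
step 2: x_pred=-0.8625  r=-4.1475  x^+=-2.2270  v^+=-2.6163  a^+=-1.7680
step 3: x_pred=-7.3202  r=8.5002  x^+=-4.5236  v^+=-3.5582  a^+=-0.1396
step 4: x_pred=-9.4169  r=14.3869  x^+=-4.6836  v^+=-1.3295  a^+=2.6167
step 5: x_pred=-4.1159  r=-1.7341  x^+=-4.6864  v^+=1.8857  a^+=2.2845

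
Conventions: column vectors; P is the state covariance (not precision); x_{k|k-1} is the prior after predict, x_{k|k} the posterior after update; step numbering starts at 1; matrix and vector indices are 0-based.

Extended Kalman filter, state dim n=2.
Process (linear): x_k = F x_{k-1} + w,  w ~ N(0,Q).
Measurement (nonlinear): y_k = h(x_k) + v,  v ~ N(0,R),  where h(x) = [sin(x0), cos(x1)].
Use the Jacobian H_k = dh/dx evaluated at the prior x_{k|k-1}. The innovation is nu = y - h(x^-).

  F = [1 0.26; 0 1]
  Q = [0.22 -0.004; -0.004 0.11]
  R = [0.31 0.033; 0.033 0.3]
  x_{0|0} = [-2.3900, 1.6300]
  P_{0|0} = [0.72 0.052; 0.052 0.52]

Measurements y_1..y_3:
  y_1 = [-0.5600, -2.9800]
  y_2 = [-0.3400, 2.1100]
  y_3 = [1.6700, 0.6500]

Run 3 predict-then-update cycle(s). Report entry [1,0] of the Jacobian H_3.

H_jac[1,0] = 0.0000

step 1: x^-=[-1.9662, 1.6300]  P^-=[1.0022 0.1832; 0.1832 0.6300]  H_jac=[-0.3852 0.0000; 0.0000 -0.9982]  S=[0.4587 0.1034; 0.1034 0.9278]  K=[-0.8177 -0.1059; -0.0010 -0.6777]  nu=[0.3628, -2.9208]  x^+=[-1.9534, 3.6092]  P^+=[0.6672 0.0589; 0.0589 0.2037]
step 2: x^-=[-1.0151, 3.6092]  P^-=[0.9316 0.1078; 0.1078 0.3137]  H_jac=[0.5276 0.0000; 0.0000 0.4507]  S=[0.5693 0.0586; 0.0586 0.3637]  K=[0.8639 -0.0057; 0.0609 0.3789]  nu=[0.5095, 3.0027]  x^+=[-0.5919, 4.7780]  P^+=[0.5073 0.0595; 0.0595 0.2567]
step 3: x^-=[0.6504, 4.7780]  P^-=[0.7755 0.1222; 0.1222 0.3667]  H_jac=[0.7958 0.0000; 0.0000 0.9979]  S=[0.8012 0.1301; 0.1301 0.6651]  K=[0.7649 0.0338; 0.0332 0.5436]  nu=[1.0645, 0.5845]  x^+=[1.4844, 5.1310]  P^+=[0.2993 0.0355; 0.0355 0.1645]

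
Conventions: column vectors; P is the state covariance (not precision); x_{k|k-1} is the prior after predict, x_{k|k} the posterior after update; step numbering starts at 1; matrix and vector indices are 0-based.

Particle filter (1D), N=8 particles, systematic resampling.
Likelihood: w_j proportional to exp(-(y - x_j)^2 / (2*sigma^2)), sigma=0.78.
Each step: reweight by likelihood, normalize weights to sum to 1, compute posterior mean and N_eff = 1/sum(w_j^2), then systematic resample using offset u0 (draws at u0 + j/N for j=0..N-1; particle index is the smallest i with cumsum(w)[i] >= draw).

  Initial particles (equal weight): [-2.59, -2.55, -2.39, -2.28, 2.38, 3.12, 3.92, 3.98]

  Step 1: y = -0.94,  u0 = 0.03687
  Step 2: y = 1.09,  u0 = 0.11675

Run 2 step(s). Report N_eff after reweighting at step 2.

N_eff = 5.8004

step 1: w=[0.1689, 0.1880, 0.2811, 0.3618, 0.0002, 0.0000, 0.0000, 0.0000]  mean=-2.4132  Neff=3.6524  idx=[0, 0, 1, 2, 2, 3, 3, 3]
step 2: w=[0.0359, 0.0359, 0.0457, 0.1165, 0.1165, 0.2165, 0.2165, 0.2165]  mean=-2.3402  Neff=5.8004  idx=[2, 4, 5, 5, 6, 6, 7, 7]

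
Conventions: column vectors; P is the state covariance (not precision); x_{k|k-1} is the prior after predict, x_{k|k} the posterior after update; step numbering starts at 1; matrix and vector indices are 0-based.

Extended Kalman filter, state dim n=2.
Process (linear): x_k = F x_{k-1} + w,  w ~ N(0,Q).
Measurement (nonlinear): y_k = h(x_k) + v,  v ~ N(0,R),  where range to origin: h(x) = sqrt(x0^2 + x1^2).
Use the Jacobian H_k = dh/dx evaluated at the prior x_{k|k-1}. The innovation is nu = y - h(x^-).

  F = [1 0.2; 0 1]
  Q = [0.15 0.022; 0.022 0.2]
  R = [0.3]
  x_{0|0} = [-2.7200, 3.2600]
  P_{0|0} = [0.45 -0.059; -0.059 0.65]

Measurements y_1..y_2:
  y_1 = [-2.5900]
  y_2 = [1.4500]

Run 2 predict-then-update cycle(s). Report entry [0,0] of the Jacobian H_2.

H_jac[0,0] = -0.5466

step 1: x^-=[-2.0680, 3.2600]  P^-=[0.6024 0.0930; 0.0930 0.8500]  H_jac=[-0.5357 0.8444]  S=[0.9948]  K=[-0.2454; 0.6714]  nu=[-6.4506]  x^+=[-0.4849, -1.0711]  P^+=[0.5425 0.2569; 0.2569 0.4015]
step 2: x^-=[-0.6991, -1.0711]  P^-=[0.8113 0.3592; 0.3592 0.6015]  H_jac=[-0.5466 -0.8374]  S=[1.2930]  K=[-0.5756; -0.5414]  nu=[0.1710]  x^+=[-0.7975, -1.1637]  P^+=[0.3829 -0.0437; -0.0437 0.2225]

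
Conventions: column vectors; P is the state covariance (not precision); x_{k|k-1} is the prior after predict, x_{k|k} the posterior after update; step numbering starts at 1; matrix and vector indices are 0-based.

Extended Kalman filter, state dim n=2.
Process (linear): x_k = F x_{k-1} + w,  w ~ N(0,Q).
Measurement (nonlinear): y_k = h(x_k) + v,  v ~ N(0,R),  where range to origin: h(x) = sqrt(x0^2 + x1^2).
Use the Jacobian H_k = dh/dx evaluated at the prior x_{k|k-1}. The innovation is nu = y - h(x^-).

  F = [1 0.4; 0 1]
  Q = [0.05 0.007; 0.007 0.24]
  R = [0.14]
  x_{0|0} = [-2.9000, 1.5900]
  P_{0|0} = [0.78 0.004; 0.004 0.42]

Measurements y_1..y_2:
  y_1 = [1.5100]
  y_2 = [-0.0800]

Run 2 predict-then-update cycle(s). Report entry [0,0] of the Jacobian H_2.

H_jac[0,0] = -0.5338

step 1: x^-=[-2.2640, 1.5900]  P^-=[0.9004 0.1790; 0.1790 0.6600]  H_jac=[-0.8183 0.5747]  S=[0.7926]  K=[-0.7998; 0.2938]  nu=[-1.2565]  x^+=[-1.2590, 1.2209]  P^+=[0.3933 0.3652; 0.3652 0.5916]
step 2: x^-=[-0.7706, 1.2209]  P^-=[0.8302 0.6089; 0.6089 0.8316]  H_jac=[-0.5338 0.8456]  S=[0.4216]  K=[0.1703; 0.8973]  nu=[-1.5237]  x^+=[-1.0300, -0.1463]  P^+=[0.8180 0.5445; 0.5445 0.4922]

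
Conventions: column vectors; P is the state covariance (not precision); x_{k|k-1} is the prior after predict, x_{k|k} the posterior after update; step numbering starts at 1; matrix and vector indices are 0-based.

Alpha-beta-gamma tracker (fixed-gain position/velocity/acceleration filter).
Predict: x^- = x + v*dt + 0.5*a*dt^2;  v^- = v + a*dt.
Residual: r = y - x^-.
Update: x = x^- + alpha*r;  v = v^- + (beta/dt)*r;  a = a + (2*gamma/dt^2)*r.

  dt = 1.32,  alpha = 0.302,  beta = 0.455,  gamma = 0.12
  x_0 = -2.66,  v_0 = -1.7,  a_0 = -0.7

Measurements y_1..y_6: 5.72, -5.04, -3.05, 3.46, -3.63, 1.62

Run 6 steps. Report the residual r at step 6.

step 1: x_pred=-5.5138  r=11.2338  x^+=-2.1212  v^+=1.2483  a^+=0.8474
step 2: x_pred=0.2647  r=-5.3047  x^+=-1.3373  v^+=0.5383  a^+=0.1167
step 3: x_pred=-0.5251  r=-2.5249  x^+=-1.2876  v^+=-0.1780  a^+=-0.2311
step 4: x_pred=-1.7240  r=5.1840  x^+=-0.1584  v^+=1.3038  a^+=0.4830
step 5: x_pred=1.9834  r=-5.6134  x^+=0.2882  v^+=0.0064  a^+=-0.2902
step 6: x_pred=0.0437  r=1.5763  x^+=0.5198  v^+=0.1666  a^+=-0.0731

resid = 1.5763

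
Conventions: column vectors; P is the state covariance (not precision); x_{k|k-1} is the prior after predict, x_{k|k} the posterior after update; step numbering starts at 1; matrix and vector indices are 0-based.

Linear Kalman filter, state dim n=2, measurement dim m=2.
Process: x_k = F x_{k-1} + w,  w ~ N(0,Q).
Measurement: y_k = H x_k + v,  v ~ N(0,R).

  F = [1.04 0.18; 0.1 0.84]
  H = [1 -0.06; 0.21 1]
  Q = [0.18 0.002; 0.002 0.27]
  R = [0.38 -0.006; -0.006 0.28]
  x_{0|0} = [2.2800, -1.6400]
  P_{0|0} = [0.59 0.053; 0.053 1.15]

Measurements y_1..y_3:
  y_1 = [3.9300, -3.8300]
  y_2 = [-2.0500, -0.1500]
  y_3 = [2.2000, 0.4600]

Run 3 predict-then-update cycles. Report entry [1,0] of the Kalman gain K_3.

K[1,0] = -0.0495

step 1: x^-=[2.0760, -1.1496]  P^-=[0.8752 0.2845; 0.2845 1.0962]  S=[1.2251 0.3929; 0.3929 1.5343]  K=[0.6566 0.1371; -0.0688 0.7710]  nu=[1.7850, -3.1164]  x^+=[2.8208, -3.6752]  P^+=[0.2476 -0.0176; -0.0176 0.2200]
step 2: x^-=[2.2721, -2.8050]  P^-=[0.4484 0.0454; 0.0454 0.4247]  S=[0.8245 0.1075; 0.1075 0.7436]  K=[0.5260 0.1116; -0.0530 0.5917]  nu=[-4.4904, 2.1779]  x^+=[0.1533, -1.2783]  P^+=[0.1984 -0.0136; -0.0136 0.1688]
step 3: x^-=[-0.0707, -1.0585]  P^-=[0.3950 0.0361; 0.0361 0.3888]  S=[0.7720 0.0892; 0.0892 0.7014]  K=[0.4965 0.1065; -0.0495 0.5715]  nu=[2.2072, 1.5333]  x^+=[1.1885, -0.2916]  P^+=[0.1873 -0.0125; -0.0125 0.1629]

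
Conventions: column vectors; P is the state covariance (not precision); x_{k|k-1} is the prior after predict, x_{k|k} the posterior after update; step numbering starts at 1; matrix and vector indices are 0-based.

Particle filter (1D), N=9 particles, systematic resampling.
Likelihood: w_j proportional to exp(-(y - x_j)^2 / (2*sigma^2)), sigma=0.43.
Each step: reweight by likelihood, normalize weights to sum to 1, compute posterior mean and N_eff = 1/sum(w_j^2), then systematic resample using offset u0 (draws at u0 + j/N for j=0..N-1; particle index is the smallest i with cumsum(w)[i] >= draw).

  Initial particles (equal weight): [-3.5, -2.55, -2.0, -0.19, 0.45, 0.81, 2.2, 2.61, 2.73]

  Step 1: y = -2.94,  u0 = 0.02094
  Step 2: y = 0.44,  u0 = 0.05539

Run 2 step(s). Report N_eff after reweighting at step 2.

step 1: w=[0.3621, 0.5604, 0.0775, 0.0000, 0.0000, 0.0000, 0.0000, 0.0000, 0.0000]  mean=-2.8514  Neff=2.2165  idx=[0, 0, 0, 0, 1, 1, 1, 1, 1]
step 2: w=[0.0000, 0.0000, 0.0000, 0.0000, 0.2000, 0.2000, 0.2000, 0.2000, 0.2000]  mean=-2.5500  Neff=5.0000  idx=[4, 4, 5, 5, 6, 7, 7, 8, 8]

N_eff = 5.0000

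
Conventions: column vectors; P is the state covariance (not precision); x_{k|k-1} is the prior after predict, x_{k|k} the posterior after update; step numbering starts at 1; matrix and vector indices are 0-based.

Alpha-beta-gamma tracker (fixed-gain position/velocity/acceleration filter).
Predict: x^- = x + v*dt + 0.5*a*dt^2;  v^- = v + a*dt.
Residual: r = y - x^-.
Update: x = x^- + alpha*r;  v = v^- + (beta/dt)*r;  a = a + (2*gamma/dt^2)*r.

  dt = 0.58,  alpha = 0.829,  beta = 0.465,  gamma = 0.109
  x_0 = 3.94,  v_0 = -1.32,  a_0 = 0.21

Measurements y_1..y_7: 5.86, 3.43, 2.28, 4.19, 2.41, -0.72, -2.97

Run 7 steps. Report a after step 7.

step 1: x_pred=3.2097  r=2.6503  x^+=5.4068  v^+=0.9266  a^+=1.9275
step 2: x_pred=6.2684  r=-2.8384  x^+=3.9154  v^+=-0.2311  a^+=0.0881
step 3: x_pred=3.7961  r=-1.5161  x^+=2.5393  v^+=-1.3956  a^+=-0.8944
step 4: x_pred=1.5794  r=2.6106  x^+=3.7436  v^+=0.1787  a^+=0.7973
step 5: x_pred=3.9813  r=-1.5713  x^+=2.6787  v^+=-0.6187  a^+=-0.2209
step 6: x_pred=2.2827  r=-3.0027  x^+=-0.2065  v^+=-3.1542  a^+=-2.1668
step 7: x_pred=-2.4004  r=-0.5696  x^+=-2.8726  v^+=-4.8676  a^+=-2.5359

a_post = -2.5359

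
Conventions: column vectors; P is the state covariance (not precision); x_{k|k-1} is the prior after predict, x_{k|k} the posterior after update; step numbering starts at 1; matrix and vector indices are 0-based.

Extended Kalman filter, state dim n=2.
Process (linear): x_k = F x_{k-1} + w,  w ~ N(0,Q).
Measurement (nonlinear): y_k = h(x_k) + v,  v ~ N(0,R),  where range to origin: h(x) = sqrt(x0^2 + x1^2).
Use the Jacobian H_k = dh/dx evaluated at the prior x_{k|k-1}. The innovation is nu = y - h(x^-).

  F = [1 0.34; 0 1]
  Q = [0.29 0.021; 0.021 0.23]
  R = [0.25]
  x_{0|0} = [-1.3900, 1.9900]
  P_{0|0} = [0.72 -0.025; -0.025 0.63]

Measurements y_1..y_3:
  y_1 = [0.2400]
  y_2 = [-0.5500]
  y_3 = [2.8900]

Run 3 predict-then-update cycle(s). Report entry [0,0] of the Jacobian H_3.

step 1: x^-=[-0.7134, 1.9900]  P^-=[1.0658 0.2102; 0.2102 0.8600]  H_jac=[-0.3375 0.9413]  S=[0.9999]  K=[-0.1618; 0.7387]  nu=[-1.8740]  x^+=[-0.4101, 0.6057]  P^+=[1.0396 0.3297; 0.3297 0.3144]
step 2: x^-=[-0.2042, 0.6057]  P^-=[1.5902 0.4576; 0.4576 0.5444]  H_jac=[-0.3195 0.9476]  S=[0.6241]  K=[-0.1192; 0.5923]  nu=[-1.1892]  x^+=[-0.0624, -0.0987]  P^+=[1.5813 0.5017; 0.5017 0.3254]
step 3: x^-=[-0.0960, -0.0987]  P^-=[2.2501 0.6333; 0.6333 0.5554]  H_jac=[-0.6971 -0.7170]  S=[2.2619]  K=[-0.8942; -0.3712]  nu=[2.7523]  x^+=[-2.5570, -1.1205]  P^+=[0.4416 -0.1175; -0.1175 0.2437]

H_jac[0,0] = -0.6971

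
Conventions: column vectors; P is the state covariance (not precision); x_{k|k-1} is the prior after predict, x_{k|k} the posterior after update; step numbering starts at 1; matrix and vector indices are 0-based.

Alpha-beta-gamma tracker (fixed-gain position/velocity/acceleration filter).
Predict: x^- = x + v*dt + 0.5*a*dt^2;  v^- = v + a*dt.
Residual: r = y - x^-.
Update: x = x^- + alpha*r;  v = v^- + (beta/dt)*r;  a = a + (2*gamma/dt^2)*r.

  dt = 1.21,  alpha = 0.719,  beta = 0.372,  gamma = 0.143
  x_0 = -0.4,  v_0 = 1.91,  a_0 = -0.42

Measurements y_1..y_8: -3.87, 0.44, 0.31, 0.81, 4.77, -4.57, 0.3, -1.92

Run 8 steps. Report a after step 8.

a_post = -0.4188

step 1: x_pred=1.6036  r=-5.4736  x^+=-2.3319  v^+=-0.2810  a^+=-1.4892
step 2: x_pred=-3.7621  r=4.2021  x^+=-0.7408  v^+=-0.7911  a^+=-0.6684
step 3: x_pred=-2.1873  r=2.4973  x^+=-0.3917  v^+=-0.8321  a^+=-0.1806
step 4: x_pred=-1.5307  r=2.3407  x^+=0.1523  v^+=-0.3309  a^+=0.2767
step 5: x_pred=-0.0456  r=4.8156  x^+=3.4168  v^+=1.4844  a^+=1.2174
step 6: x_pred=6.1041  r=-10.6741  x^+=-1.5706  v^+=-0.3242  a^+=-0.8677
step 7: x_pred=-2.5981  r=2.8981  x^+=-0.5144  v^+=-0.4832  a^+=-0.3016
step 8: x_pred=-1.3198  r=-0.6002  x^+=-1.7513  v^+=-1.0326  a^+=-0.4188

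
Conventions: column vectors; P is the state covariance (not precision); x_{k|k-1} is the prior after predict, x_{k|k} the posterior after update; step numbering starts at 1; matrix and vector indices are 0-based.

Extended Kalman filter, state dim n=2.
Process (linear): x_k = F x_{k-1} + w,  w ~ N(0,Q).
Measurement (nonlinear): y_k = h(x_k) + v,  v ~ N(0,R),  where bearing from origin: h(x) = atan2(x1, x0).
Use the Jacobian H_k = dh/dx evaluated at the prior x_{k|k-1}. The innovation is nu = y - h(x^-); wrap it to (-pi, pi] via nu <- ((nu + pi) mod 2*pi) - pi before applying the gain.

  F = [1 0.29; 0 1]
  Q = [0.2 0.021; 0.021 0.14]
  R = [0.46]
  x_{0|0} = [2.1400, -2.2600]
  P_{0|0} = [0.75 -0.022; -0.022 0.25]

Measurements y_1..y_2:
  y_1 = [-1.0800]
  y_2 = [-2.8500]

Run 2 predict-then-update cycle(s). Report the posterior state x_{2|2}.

step 1: x^-=[1.4846, -2.2600]  P^-=[0.9583 0.0715; 0.0715 0.3900]  H_jac=[0.3091 0.2030]  S=[0.5766]  K=[0.5389; 0.1757]  nu=[-0.0904]  x^+=[1.4359, -2.2759]  P^+=[0.7908 0.0169; 0.0169 0.3722]
step 2: x^-=[0.7759, -2.2759]  P^-=[1.0319 0.1459; 0.1459 0.5122]  H_jac=[0.3936 0.1342]  S=[0.6445]  K=[0.6606; 0.1957]  nu=[-1.6078]  x^+=[-0.2862, -2.5906]  P^+=[0.7507 0.0625; 0.0625 0.4875]

x_post = [-0.2862, -2.5906]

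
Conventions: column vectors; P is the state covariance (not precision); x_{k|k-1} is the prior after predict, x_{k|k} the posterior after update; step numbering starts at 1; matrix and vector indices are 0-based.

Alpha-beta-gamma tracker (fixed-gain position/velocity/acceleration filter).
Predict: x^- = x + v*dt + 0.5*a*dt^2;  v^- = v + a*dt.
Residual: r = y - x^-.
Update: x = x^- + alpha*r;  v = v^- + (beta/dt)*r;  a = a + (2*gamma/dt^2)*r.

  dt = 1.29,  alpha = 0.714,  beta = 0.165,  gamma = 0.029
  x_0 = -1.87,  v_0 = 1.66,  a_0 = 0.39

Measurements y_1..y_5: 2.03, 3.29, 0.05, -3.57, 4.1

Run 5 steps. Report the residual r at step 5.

step 1: x_pred=0.5959  r=1.4341  x^+=1.6198  v^+=2.3465  a^+=0.4400
step 2: x_pred=5.0130  r=-1.7230  x^+=3.7828  v^+=2.6937  a^+=0.3799
step 3: x_pred=7.5738  r=-7.5238  x^+=2.2018  v^+=2.2215  a^+=0.1177
step 4: x_pred=5.1655  r=-8.7355  x^+=-1.0717  v^+=1.2560  a^+=-0.1868
step 5: x_pred=0.3932  r=3.7068  x^+=3.0399  v^+=1.4892  a^+=-0.0576

resid = 3.7068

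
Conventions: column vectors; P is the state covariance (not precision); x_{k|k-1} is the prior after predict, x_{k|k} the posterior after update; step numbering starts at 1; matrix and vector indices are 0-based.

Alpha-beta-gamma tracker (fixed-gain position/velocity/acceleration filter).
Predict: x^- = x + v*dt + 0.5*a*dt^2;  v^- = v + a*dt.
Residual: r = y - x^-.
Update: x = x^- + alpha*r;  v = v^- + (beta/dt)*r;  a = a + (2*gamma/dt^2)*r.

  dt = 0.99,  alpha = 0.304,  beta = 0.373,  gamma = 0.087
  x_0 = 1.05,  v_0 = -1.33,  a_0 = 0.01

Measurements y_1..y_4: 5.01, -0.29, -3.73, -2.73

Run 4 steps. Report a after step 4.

a_post = -0.9314

step 1: x_pred=-0.2618  r=5.2718  x^+=1.3408  v^+=0.6661  a^+=0.9459
step 2: x_pred=2.4639  r=-2.7539  x^+=1.6267  v^+=0.5650  a^+=0.4570
step 3: x_pred=2.4100  r=-6.1400  x^+=0.5435  v^+=-1.2959  a^+=-0.6330
step 4: x_pred=-1.0497  r=-1.6803  x^+=-1.5605  v^+=-2.5557  a^+=-0.9314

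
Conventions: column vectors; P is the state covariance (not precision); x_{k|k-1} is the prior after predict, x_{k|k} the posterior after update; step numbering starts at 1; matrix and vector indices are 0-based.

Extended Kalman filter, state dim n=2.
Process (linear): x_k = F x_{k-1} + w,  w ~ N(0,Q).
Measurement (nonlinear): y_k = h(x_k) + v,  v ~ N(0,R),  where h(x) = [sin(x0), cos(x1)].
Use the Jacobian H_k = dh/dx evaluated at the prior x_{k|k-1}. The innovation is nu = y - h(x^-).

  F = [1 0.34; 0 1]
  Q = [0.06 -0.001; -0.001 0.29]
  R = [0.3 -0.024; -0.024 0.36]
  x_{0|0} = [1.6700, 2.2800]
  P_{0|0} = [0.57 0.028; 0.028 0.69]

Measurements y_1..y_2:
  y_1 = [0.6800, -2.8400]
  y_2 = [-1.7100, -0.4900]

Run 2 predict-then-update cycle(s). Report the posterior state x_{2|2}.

x_post = [4.5442, 4.1722]

step 1: x^-=[2.4452, 2.2800]  P^-=[0.7288 0.2616; 0.2616 0.9800]  H_jac=[-0.7672 0.0000; 0.0000 -0.7589]  S=[0.7289 0.1283; 0.1283 0.9244]  K=[-0.7475 -0.1110; -0.1371 -0.7855]  nu=[0.0385, -2.1888]  x^+=[2.6594, 3.9940]  P^+=[0.2888 0.0290; 0.0290 0.3683]
step 2: x^-=[4.0173, 3.9940]  P^-=[0.4111 0.1532; 0.1532 0.6583]  H_jac=[-0.6404 0.0000; 0.0000 0.7529]  S=[0.4686 -0.0979; -0.0979 0.7332]  K=[-0.5442 0.0847; -0.0702 0.6667]  nu=[-0.9420, 0.1681]  x^+=[4.5442, 4.1722]  P^+=[0.2581 0.0579; 0.0579 0.3210]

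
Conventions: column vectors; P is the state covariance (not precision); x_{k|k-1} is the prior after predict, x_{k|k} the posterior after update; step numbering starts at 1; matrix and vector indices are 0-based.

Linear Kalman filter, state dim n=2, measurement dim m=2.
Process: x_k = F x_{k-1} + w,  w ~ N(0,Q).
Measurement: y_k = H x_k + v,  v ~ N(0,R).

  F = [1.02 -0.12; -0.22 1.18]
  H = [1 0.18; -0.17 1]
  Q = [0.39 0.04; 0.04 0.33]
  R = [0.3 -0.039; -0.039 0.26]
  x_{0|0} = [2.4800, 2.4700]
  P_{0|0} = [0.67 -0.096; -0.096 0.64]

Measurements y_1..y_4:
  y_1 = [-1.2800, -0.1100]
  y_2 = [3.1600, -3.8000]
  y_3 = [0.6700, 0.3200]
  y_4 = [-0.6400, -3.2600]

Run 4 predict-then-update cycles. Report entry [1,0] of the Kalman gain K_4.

K[1,0] = 0.1242

step 1: x^-=[2.2332, 2.3690]  P^-=[1.1198 -0.3191; -0.3191 1.3034]  S=[1.3472 -0.3040; -0.3040 1.7042]  K=[0.7514 -0.1649; 0.1220 0.8184]  nu=[-3.9396, -2.0994]  x^+=[-0.3809, 0.1702]  P^+=[0.2376 -0.0318; -0.0318 0.2026]
step 2: x^-=[-0.4089, 0.2846]  P^-=[0.6479 -0.0811; -0.0811 0.6401]  S=[0.9394 -0.1125; -0.1125 0.9464]  K=[0.6593 -0.1237; 0.1208 0.7053]  nu=[3.5177, -4.1541]  x^+=[2.4240, -2.2203]  P^+=[0.2067 -0.0227; -0.0227 0.1748]
step 3: x^-=[2.7389, -3.1532]  P^-=[0.6131 -0.0591; -0.0591 0.5952]  S=[0.9111 -0.0934; -0.0934 0.8930]  K=[0.6495 -0.1150; 0.1235 0.6907]  nu=[-1.5014, 3.9389]  x^+=[1.3110, -0.6182]  P^+=[0.2031 -0.0207; -0.0207 0.1712]
step 4: x^-=[1.4114, -1.0179]  P^-=[0.6088 -0.0553; -0.0553 0.5890]  S=[0.9080 -0.0901; -0.0901 0.8854]  K=[0.6483 -0.1134; 0.1242 0.6885]  nu=[-1.8682, -2.0022]  x^+=[0.4273, -2.6284]  P^+=[0.2026 -0.0203; -0.0203 0.1707]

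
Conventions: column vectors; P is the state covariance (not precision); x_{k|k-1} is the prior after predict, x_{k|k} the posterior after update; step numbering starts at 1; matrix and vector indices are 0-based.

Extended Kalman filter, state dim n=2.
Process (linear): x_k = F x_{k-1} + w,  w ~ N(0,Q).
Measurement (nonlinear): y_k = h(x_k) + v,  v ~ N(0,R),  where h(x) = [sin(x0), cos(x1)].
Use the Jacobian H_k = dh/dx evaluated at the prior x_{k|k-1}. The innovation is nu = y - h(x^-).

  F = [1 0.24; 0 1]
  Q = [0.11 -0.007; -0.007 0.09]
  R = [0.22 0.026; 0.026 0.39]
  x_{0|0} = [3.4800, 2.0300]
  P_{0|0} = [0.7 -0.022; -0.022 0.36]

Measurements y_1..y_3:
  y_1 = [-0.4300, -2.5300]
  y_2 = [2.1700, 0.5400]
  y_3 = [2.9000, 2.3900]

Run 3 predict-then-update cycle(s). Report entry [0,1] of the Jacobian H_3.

H_jac[0,1] = 0.0000

step 1: x^-=[3.9672, 2.0300]  P^-=[0.8202 0.0574; 0.0574 0.4500]  H_jac=[-0.6781 0.0000; 0.0000 -0.8964]  S=[0.5971 0.0609; 0.0609 0.7516]  K=[-0.9321 0.0071; -0.0105 -0.5358]  nu=[0.3050, -2.0868]  x^+=[3.6682, 3.1450]  P^+=[0.3021 0.0240; 0.0240 0.2334]
step 2: x^-=[4.4230, 3.1450]  P^-=[0.4371 0.0730; 0.0730 0.3234]  H_jac=[-0.2854 0.0000; 0.0000 0.0034]  S=[0.2556 0.0259; 0.0259 0.3900]  K=[-0.4914 0.0333; -0.0823 0.0083]  nu=[3.1284, 1.5400]  x^+=[2.9371, 2.9002]  P^+=[0.3758 0.0627; 0.0627 0.3217]
step 3: x^-=[3.6332, 2.9002]  P^-=[0.5344 0.1329; 0.1329 0.4117]  H_jac=[-0.8816 0.0000; 0.0000 -0.2391]  S=[0.6354 0.0540; 0.0540 0.4135]  K=[-0.7433 0.0202; -0.1661 -0.2163]  nu=[3.3720, 3.3610]  x^+=[1.1949, 1.6131]  P^+=[0.1849 0.0478; 0.0478 0.3710]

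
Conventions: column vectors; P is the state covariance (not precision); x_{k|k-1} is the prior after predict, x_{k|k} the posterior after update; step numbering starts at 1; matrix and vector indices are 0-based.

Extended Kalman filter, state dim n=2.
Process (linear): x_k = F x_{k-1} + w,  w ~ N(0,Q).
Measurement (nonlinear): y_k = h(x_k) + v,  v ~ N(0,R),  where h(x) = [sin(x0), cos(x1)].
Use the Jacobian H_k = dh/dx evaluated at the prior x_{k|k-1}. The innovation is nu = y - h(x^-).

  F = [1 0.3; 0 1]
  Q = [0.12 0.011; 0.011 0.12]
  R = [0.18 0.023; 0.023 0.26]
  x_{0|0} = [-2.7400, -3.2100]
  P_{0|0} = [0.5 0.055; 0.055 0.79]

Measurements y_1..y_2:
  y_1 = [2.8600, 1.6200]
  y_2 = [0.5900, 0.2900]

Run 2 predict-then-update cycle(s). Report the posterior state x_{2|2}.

x_post = [-6.2045, -4.6411]

step 1: x^-=[-3.7030, -3.2100]  P^-=[0.7241 0.3030; 0.3030 0.9100]  H_jac=[-0.8465 0.0000; 0.0000 -0.0684]  S=[0.6989 0.0405; 0.0405 0.2643]  K=[-0.8804 0.0567; -0.3565 -0.1807]  nu=[2.3276, 2.6177]  x^+=[-5.6038, -4.5129]  P^+=[0.1857 0.0807; 0.0807 0.8073]
step 2: x^-=[-6.9577, -4.5129]  P^-=[0.4267 0.3339; 0.3339 0.9273]  H_jac=[0.7810 0.0000; 0.0000 -0.9802]  S=[0.4403 -0.2326; -0.2326 1.1509]  K=[0.6793 -0.1471; 0.1960 -0.7501]  nu=[1.2145, 0.4882]  x^+=[-6.2045, -4.6411]  P^+=[0.1522 0.0231; 0.0231 0.1944]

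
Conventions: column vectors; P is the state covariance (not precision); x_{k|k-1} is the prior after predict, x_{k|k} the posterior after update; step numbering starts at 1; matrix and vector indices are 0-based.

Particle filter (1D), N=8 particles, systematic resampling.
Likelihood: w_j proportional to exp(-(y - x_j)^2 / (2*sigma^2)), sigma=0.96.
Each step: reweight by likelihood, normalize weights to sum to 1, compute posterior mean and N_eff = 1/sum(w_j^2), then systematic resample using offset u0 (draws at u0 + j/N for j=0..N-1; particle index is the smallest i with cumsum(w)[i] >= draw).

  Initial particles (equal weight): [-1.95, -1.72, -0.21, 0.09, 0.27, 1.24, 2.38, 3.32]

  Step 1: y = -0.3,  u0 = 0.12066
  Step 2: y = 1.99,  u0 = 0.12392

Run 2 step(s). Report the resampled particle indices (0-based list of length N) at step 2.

resampled_idx = [3, 5, 6, 7, 7, 7, 7, 7]

step 1: w=[0.0632, 0.0926, 0.2754, 0.2547, 0.2319, 0.0764, 0.0056, 0.0002]  mean=-0.1459  Neff=4.6966  idx=[1, 2, 2, 3, 3, 4, 4, 6]
step 2: w=[0.0003, 0.0414, 0.0414, 0.0806, 0.0806, 0.1148, 0.1148, 0.5262]  mean=1.3108  Neff=3.1287  idx=[3, 5, 6, 7, 7, 7, 7, 7]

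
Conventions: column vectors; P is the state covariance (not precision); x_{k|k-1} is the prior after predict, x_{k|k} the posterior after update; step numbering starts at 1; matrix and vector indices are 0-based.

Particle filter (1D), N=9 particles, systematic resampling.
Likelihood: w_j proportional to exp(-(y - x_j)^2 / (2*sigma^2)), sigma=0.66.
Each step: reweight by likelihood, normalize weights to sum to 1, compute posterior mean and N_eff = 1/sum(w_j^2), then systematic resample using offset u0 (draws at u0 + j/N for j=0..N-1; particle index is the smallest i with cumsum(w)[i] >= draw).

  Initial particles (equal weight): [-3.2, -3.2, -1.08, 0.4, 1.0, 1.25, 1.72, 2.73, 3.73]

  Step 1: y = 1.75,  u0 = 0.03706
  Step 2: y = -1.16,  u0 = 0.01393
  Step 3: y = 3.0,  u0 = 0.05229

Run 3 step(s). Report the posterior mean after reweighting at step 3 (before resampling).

post_mean = 0.8489

step 1: w=[0.0000, 0.0000, 0.0000, 0.0450, 0.1913, 0.2739, 0.3645, 0.1212, 0.0041]  mean=1.5245  Neff=3.8285  idx=[3, 4, 5, 5, 5, 6, 6, 6, 7]
step 2: w=[0.8748, 0.0675, 0.0182, 0.0182, 0.0182, 0.0010, 0.0010, 0.0010, 0.0000]  mean=0.4910  Neff=1.2973  idx=[0, 0, 0, 0, 0, 0, 0, 0, 1]
step 3: w=[0.0315, 0.0315, 0.0315, 0.0315, 0.0315, 0.0315, 0.0315, 0.0315, 0.7481]  mean=0.8489  Neff=1.7618  idx=[1, 5, 8, 8, 8, 8, 8, 8, 8]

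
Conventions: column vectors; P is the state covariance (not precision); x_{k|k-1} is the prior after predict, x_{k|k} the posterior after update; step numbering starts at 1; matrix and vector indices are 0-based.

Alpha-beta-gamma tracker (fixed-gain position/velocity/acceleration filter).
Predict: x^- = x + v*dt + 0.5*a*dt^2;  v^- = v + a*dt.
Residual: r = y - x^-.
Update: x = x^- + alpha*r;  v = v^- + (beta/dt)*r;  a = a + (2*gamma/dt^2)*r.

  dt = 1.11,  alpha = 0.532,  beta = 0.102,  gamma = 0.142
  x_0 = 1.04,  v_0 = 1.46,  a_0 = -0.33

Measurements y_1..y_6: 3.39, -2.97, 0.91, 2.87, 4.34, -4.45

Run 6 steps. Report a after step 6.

a_post = 0.4327

step 1: x_pred=2.4573  r=0.9327  x^+=2.9535  v^+=1.1794  a^+=-0.1150
step 2: x_pred=4.1918  r=-7.1618  x^+=0.3817  v^+=0.3936  a^+=-1.7658
step 3: x_pred=-0.2692  r=1.1792  x^+=0.3581  v^+=-1.4581  a^+=-1.4940
step 4: x_pred=-2.1807  r=5.0507  x^+=0.5063  v^+=-2.6523  a^+=-0.3298
step 5: x_pred=-2.6410  r=6.9810  x^+=1.0729  v^+=-2.3769  a^+=1.2793
step 6: x_pred=-0.7773  r=-3.6727  x^+=-2.7312  v^+=-1.2944  a^+=0.4327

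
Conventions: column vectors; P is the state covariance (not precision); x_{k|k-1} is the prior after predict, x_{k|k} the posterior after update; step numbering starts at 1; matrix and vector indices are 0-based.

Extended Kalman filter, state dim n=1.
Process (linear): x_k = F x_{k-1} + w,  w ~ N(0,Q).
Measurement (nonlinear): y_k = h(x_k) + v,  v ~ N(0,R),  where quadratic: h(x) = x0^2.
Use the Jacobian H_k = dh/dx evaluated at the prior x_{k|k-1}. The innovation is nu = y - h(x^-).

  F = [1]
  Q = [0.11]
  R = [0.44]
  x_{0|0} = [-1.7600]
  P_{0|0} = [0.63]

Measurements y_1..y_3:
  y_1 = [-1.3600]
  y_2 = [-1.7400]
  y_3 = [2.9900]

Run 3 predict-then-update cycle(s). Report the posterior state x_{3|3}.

step 1: x^-=[-1.7600]  P^-=[0.7400]  H_jac=[-3.5200]  S=[9.6089]  K=[-0.2711]  nu=[-4.4576]  x^+=[-0.5516]  P^+=[0.0339]
step 2: x^-=[-0.5516]  P^-=[0.1439]  H_jac=[-1.1032]  S=[0.6151]  K=[-0.2581]  nu=[-2.0443]  x^+=[-0.0241]  P^+=[0.1029]
step 3: x^-=[-0.0241]  P^-=[0.2129]  H_jac=[-0.0481]  S=[0.4405]  K=[-0.0233]  nu=[2.9894]  x^+=[-0.0936]  P^+=[0.2127]

x_post = [-0.0936]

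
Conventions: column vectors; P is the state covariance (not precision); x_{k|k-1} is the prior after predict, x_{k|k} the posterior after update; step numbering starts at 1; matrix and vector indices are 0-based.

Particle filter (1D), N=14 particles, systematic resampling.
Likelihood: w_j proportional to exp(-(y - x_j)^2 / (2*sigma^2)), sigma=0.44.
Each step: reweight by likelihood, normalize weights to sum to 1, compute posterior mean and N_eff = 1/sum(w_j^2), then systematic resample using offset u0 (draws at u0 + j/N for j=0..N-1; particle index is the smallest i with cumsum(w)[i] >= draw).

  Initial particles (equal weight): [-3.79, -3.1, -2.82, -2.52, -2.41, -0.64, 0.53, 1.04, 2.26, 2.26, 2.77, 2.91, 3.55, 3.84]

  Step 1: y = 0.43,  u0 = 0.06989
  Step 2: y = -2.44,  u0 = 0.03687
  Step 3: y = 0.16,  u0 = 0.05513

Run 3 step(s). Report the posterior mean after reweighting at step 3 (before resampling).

post_mean = 0.5300

step 1: w=[0.0000, 0.0000, 0.0000, 0.0000, 0.0000, 0.0369, 0.6915, 0.2714, 0.0001, 0.0001, 0.0000, 0.0000, 0.0000, 0.0000]  mean=0.6257  Neff=1.8079  idx=[6, 6, 6, 6, 6, 6, 6, 6, 6, 6, 7, 7, 7, 7]
step 2: w=[0.1000, 0.1000, 0.1000, 0.1000, 0.1000, 0.1000, 0.1000, 0.1000, 0.1000, 0.1000, 0.0000, 0.0000, 0.0000, 0.0000]  mean=0.5300  Neff=10.0016  idx=[0, 1, 1, 2, 3, 3, 4, 5, 6, 6, 7, 8, 8, 9]
step 3: w=[0.0714, 0.0714, 0.0714, 0.0714, 0.0714, 0.0714, 0.0714, 0.0714, 0.0714, 0.0714, 0.0714, 0.0714, 0.0714, 0.0714]  mean=0.5300  Neff=14.0000  idx=[0, 1, 2, 3, 4, 5, 6, 7, 8, 9, 10, 11, 12, 13]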